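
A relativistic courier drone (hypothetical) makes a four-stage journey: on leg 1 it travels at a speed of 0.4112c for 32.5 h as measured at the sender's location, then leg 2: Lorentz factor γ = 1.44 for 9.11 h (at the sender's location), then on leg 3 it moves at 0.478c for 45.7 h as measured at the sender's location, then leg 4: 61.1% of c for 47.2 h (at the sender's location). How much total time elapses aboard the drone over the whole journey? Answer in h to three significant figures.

τ = 113 h

Leg 1: γ = 1/√(1 − 0.4112²) = 1/√0.8309 = 1.097; τ_1 = 32.5/1.097 = 29.63 h.
Leg 2: γ = 1.44; τ_2 = 9.11/1.440 = 6.326 h.
Leg 3: γ = 1/√(1 − 0.478²) = 1/√0.7715 = 1.138; τ_3 = 45.7/1.138 = 40.14 h.
Leg 4: β = 0.611; γ = 1/√(1 − 0.611²) = 1/√0.6267 = 1.263; τ_4 = 47.2/1.263 = 37.36 h.
Total: 29.63 + 6.326 + 40.14 + 37.36 h.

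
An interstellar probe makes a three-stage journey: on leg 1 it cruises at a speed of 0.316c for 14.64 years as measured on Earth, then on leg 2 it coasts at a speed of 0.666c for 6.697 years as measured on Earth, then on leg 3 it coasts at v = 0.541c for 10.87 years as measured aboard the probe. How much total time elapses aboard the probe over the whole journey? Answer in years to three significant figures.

Leg 1: γ = 1/√(1 − 0.316²) = 1/√0.9001 = 1.054; τ_1 = 14.64/1.054 = 13.89 years.
Leg 2: γ = 1/√(1 − 0.666²) = 1/√0.5564 = 1.341; τ_2 = 6.697/1.341 = 4.996 years.
Leg 3: 10.87 years is already measured aboard the probe.
Total: 13.89 + 4.996 + 10.87 years.

τ = 29.8 years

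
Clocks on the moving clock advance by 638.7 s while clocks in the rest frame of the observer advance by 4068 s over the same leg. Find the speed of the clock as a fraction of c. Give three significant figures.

The proper time is measured on the moving clock (both events occur at the clock's location); Δt is measured in the rest frame of the observer. γ = Δt/τ = 4068/638.7 = 6.369.
β = √(1 − 1/γ²) = √(1 − 0.02465) = √0.9753

β = 0.988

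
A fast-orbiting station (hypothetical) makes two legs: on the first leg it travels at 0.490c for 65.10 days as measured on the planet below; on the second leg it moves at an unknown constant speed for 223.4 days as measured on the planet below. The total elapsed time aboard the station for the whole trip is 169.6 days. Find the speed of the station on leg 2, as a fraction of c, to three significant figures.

Leg 1: γ = 1/√(1 − 0.490²) = 1/√0.7599 = 1.147; τ_1 = 65.10/1.147 = 56.75 days.
Leg 2: speed unknown; τ_2 = 223.4/γ_2.
Total proper time: 56.75 + τ_2 = 169.6, so τ_2 = 169.6 − 56.75 = 112.9 days.
γ_2 = 223.4/112.9 = 1.980; β = √(1 − 1/γ²) = √0.7448.

β = 0.863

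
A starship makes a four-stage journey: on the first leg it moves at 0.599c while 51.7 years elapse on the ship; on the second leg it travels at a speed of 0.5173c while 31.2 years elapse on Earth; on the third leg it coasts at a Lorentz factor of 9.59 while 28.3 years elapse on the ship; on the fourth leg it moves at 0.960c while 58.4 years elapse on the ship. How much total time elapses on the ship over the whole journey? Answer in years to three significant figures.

τ = 165 years

Leg 1: 51.7 years is already measured on the ship.
Leg 2: γ = 1/√(1 − 0.5173²) = 1/√0.7324 = 1.168; τ_2 = 31.2/1.168 = 26.70 years.
Leg 3: 28.3 years is already measured on the ship.
Leg 4: 58.4 years is already measured on the ship.
Total: 51.70 + 26.70 + 28.30 + 58.40 years.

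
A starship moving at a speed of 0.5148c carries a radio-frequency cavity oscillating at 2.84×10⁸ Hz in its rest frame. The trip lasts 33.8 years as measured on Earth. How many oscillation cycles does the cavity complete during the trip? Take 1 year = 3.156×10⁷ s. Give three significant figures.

N = 2.60×10¹⁷

γ = 1/√(1 − 0.5148²) = 1/√0.7350 = 1.166
The oscillator's own cycle count is N = f × τ where τ is the proper time on the ship. τ = Δt/γ = 33.8/1.166 = 28.98 years = 9.145×10⁸ s.
N = 2.84×10⁸ × 9.145×10⁸ = 2.597×10¹⁷.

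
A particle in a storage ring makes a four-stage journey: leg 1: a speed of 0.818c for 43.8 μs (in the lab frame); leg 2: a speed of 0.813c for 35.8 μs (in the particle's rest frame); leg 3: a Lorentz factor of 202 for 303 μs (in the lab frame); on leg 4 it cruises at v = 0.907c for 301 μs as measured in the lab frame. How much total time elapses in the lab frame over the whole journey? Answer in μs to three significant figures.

Leg 1: 43.8 μs is already measured in the lab frame.
Leg 2: γ = 1/√(1 − 0.813²) = 1/√0.3390 = 1.717; Δt_2 = 1.717 × 35.8 = 61.48 μs.
Leg 3: 303 μs is already measured in the lab frame.
Leg 4: 301 μs is already measured in the lab frame.
Total: 43.80 + 61.48 + 303.0 + 301.0 μs.

Δt = 709 μs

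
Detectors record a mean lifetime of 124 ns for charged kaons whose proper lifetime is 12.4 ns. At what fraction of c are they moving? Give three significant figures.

v = 0.995c

γ = Δt/τ₀ = 124/12.4 = 10.00
β = √(1 − 1/γ²) = √(1 − 0.01000) = √0.9900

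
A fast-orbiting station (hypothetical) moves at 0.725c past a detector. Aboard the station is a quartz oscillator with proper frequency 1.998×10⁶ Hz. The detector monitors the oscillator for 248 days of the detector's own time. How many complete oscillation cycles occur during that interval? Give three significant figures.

N = 2.95×10¹³

γ = 1/√(1 − 0.725²) = 1/√0.4744 = 1.452
During 248 days of lab time, the oscillator's proper time advances by τ = Δt/γ = 248/1.452 = 170.8 days = 1.476×10⁷ s.
N = f × τ = 1.998×10⁶ × 1.476×10⁷ = 2.949×10¹³.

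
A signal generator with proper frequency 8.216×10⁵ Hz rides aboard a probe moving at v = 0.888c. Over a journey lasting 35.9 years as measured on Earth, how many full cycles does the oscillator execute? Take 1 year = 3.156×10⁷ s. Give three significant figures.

N = 4.28×10¹⁴

γ = 1/√(1 − 0.888²) = 1/√0.2115 = 2.175
The oscillator's own cycle count is N = f × τ where τ is the proper time aboard the probe. τ = Δt/γ = 35.9/2.175 = 16.51 years = 5.210×10⁸ s.
N = 8.216×10⁵ × 5.210×10⁸ = 4.281×10¹⁴.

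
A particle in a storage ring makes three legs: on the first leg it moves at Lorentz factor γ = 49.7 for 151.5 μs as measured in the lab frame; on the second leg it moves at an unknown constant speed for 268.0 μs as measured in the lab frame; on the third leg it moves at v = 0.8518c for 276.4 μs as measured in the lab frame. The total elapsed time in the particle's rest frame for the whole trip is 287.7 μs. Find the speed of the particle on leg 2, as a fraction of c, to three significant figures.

β = 0.853

Leg 1: γ = 49.7; τ_1 = 151.5/49.70 = 3.048 μs.
Leg 2: speed unknown; τ_2 = 268.0/γ_2.
Leg 3: γ = 1/√(1 − 0.8518²) = 1/√0.2744 = 1.909; τ_3 = 276.4/1.909 = 144.8 μs.
Total proper time: 3.048 + τ_2 + 144.8 = 287.7, so τ_2 = 287.7 − 147.8 = 139.9 μs.
γ_2 = 268.0/139.9 = 1.916; β = √(1 − 1/γ²) = √0.7277.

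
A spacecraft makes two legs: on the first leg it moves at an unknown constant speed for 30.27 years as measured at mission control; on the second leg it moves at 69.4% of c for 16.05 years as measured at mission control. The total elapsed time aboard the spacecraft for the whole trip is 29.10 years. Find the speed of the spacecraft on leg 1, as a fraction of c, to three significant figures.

Leg 1: speed unknown; τ_1 = 30.27/γ_1.
Leg 2: β = 0.694; γ = 1/√(1 − 0.694²) = 1/√0.5184 = 1.389; τ_2 = 16.05/1.389 = 11.56 years.
Total proper time: τ_1 + 11.56 = 29.10, so τ_1 = 29.10 − 11.56 = 17.54 years.
γ_1 = 30.27/17.54 = 1.725; β = √(1 − 1/γ²) = √0.6641.

β = 0.815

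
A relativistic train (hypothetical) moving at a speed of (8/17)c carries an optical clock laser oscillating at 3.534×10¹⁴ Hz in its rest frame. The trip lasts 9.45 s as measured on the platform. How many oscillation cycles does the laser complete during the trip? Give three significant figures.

γ = 1/√(1 − (8/17)²) = 17/15 ≈ 1.133
The oscillator's own cycle count is N = f × τ where τ is the proper time on the train. τ = Δt/γ = 9.45/1.133 = 8.338 s = 8.338×10⁰ s.
N = 3.534×10¹⁴ × 8.338×10⁰ = 2.947×10¹⁵.

N = 2.95×10¹⁵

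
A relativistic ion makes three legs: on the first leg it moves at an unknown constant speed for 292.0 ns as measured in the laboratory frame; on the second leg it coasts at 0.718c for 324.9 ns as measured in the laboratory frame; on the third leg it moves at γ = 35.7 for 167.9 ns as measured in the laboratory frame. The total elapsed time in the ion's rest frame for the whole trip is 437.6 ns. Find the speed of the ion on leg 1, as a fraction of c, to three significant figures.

β = 0.706

Leg 1: speed unknown; τ_1 = 292.0/γ_1.
Leg 2: γ = 1/√(1 − 0.718²) = 1/√0.4845 = 1.437; τ_2 = 324.9/1.437 = 226.1 ns.
Leg 3: γ = 35.7; τ_3 = 167.9/35.70 = 4.703 ns.
Total proper time: τ_1 + 226.1 + 4.703 = 437.6, so τ_1 = 437.6 − 230.8 = 206.8 ns.
γ_1 = 292.0/206.8 = 1.412; β = √(1 − 1/γ²) = √0.4987.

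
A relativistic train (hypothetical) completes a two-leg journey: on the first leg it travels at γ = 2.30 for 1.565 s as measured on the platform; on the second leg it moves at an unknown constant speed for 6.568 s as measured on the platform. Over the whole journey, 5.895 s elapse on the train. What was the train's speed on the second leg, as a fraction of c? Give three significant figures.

Leg 1: γ = 2.30; τ_1 = 1.565/2.300 = 0.6804 s.
Leg 2: speed unknown; τ_2 = 6.568/γ_2.
Total proper time: 0.6804 + τ_2 = 5.895, so τ_2 = 5.895 − 0.6804 = 5.215 s.
γ_2 = 6.568/5.215 = 1.260; β = √(1 − 1/γ²) = √0.3697.

β = 0.608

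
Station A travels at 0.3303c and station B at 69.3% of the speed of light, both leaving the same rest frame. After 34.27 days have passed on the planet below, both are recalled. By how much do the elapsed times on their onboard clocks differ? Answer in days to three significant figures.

|τ_A − τ_B| = 7.64 days

A: γ = 1/√(1 − 0.3303²) = 1/√0.8909 = 1.059; τ_A = 34.27/1.059 = 32.35 days.
B: β = 0.693; γ = 1/√(1 − 0.693²) = 1/√0.5198 = 1.387; τ_B = 34.27/1.387 = 24.71 days.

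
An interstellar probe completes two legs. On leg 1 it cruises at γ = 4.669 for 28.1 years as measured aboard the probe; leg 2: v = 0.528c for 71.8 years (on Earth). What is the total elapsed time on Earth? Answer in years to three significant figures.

Leg 1: γ = 4.669; Δt_1 = 4.669 × 28.1 = 131.2 years.
Leg 2: 71.8 years is already measured on Earth.
Total: 131.2 + 71.80 years.

Δt = 203 years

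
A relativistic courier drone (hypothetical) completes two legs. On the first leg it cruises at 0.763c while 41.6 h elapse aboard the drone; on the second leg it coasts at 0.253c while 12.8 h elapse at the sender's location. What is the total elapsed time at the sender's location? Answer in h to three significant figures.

Leg 1: γ = 1/√(1 − 0.763²) = 1/√0.4178 = 1.547; Δt_1 = 1.547 × 41.6 = 64.36 h.
Leg 2: 12.8 h is already measured at the sender's location.
Total: 64.36 + 12.80 h.

Δt = 77.2 h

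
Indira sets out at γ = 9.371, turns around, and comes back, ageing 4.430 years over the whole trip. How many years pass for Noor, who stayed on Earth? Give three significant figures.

Δt = 41.5 years

γ = 9.371
Earth-frame duration is the dilated interval: Δt = γτ = 9.371 × 4.430 years.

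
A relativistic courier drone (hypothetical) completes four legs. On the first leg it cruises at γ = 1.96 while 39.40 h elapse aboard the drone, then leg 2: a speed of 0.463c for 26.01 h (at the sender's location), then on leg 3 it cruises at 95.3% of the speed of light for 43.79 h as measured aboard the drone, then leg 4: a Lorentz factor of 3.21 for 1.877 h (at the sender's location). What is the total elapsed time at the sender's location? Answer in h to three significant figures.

Δt = 250 h

Leg 1: γ = 1.96; Δt_1 = 1.960 × 39.40 = 77.22 h.
Leg 2: 26.01 h is already measured at the sender's location.
Leg 3: β = 0.953; γ = 1/√(1 − 0.953²) = 1/√0.09179 = 3.301; Δt_3 = 3.301 × 43.79 = 144.5 h.
Leg 4: 1.877 h is already measured at the sender's location.
Total: 77.22 + 26.01 + 144.5 + 1.877 h.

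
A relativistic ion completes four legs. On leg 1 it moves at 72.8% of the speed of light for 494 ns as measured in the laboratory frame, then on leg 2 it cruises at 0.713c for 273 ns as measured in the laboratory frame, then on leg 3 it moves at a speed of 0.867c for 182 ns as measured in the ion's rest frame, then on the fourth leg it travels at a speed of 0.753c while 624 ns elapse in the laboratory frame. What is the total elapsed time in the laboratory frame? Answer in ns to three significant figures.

Δt = 1760 ns

Leg 1: 494 ns is already measured in the laboratory frame.
Leg 2: 273 ns is already measured in the laboratory frame.
Leg 3: γ = 1/√(1 − 0.867²) = 1/√0.2483 = 2.007; Δt_3 = 2.007 × 182 = 365.2 ns.
Leg 4: 624 ns is already measured in the laboratory frame.
Total: 494.0 + 273.0 + 365.2 + 624.0 ns.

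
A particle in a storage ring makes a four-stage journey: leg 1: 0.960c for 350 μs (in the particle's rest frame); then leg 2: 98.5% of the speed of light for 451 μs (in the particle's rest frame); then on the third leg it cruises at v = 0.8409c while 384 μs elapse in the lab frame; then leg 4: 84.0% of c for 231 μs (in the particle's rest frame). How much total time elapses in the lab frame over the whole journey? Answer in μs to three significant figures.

Δt = 4670 μs

Leg 1: γ = 1/√(1 − 0.960²) = 25/7 ≈ 3.571; Δt_1 = 3.571 × 350 = 1250 μs.
Leg 2: β = 0.985; γ = 1/√(1 − 0.985²) = 1/√0.02977 = 5.795; Δt_2 = 5.795 × 451 = 2614 μs.
Leg 3: 384 μs is already measured in the lab frame.
Leg 4: β = 0.840; γ = 1/√(1 − 0.840²) = 1/√0.2944 = 1.843; Δt_4 = 1.843 × 231 = 425.7 μs.
Total: 1250 + 2614 + 384.0 + 425.7 μs.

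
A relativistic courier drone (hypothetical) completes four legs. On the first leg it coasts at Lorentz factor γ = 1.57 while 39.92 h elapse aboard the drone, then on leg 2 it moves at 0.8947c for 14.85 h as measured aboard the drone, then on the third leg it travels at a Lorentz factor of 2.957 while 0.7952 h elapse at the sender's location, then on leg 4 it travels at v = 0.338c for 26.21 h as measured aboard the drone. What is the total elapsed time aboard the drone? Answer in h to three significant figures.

Leg 1: 39.92 h is already measured aboard the drone.
Leg 2: 14.85 h is already measured aboard the drone.
Leg 3: γ = 2.957; τ_3 = 0.7952/2.957 = 0.2689 h.
Leg 4: 26.21 h is already measured aboard the drone.
Total: 39.92 + 14.85 + 0.2689 + 26.21 h.

τ = 81.2 h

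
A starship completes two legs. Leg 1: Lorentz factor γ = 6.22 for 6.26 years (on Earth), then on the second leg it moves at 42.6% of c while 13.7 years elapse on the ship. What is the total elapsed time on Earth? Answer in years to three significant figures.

Leg 1: 6.26 years is already measured on Earth.
Leg 2: β = 0.426; γ = 1/√(1 − 0.426²) = 1/√0.8185 = 1.105; Δt_2 = 1.105 × 13.7 = 15.14 years.
Total: 6.260 + 15.14 years.

Δt = 21.4 years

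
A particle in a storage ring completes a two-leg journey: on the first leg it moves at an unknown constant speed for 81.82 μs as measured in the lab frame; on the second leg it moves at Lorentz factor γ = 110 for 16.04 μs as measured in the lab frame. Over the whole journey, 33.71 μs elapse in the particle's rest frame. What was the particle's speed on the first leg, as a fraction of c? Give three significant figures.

Leg 1: speed unknown; τ_1 = 81.82/γ_1.
Leg 2: γ = 110; τ_2 = 16.04/110.0 = 0.1458 μs.
Total proper time: τ_1 + 0.1458 = 33.71, so τ_1 = 33.71 − 0.1458 = 33.56 μs.
γ_1 = 81.82/33.56 = 2.438; β = √(1 − 1/γ²) = √0.8317.

β = 0.912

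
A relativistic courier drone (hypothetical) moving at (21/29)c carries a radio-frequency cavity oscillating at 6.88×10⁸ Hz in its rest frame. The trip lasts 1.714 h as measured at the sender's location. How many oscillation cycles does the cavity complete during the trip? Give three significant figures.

γ = 1/√(1 − (21/29)²) = 29/20 = 1.450
The oscillator's own cycle count is N = f × τ where τ is the proper time aboard the drone. τ = Δt/γ = 1.714/1.450 = 1.182 h = 4.255×10³ s.
N = 6.88×10⁸ × 4.255×10³ = 2.928×10¹².

N = 2.93×10¹²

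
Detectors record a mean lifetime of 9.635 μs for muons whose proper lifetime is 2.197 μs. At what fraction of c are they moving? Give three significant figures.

v = 0.974c

γ = Δt/τ₀ = 9.635/2.197 = 4.386
β = √(1 − 1/γ²) = √(1 − 0.05199) = √0.9480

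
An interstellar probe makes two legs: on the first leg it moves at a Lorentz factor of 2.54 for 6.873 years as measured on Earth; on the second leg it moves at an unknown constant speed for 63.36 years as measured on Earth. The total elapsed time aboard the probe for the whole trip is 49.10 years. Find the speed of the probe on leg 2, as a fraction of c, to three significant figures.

β = 0.681

Leg 1: γ = 2.54; τ_1 = 6.873/2.540 = 2.706 years.
Leg 2: speed unknown; τ_2 = 63.36/γ_2.
Total proper time: 2.706 + τ_2 = 49.10, so τ_2 = 49.10 − 2.706 = 46.39 years.
γ_2 = 63.36/46.39 = 1.366; β = √(1 − 1/γ²) = √0.4638.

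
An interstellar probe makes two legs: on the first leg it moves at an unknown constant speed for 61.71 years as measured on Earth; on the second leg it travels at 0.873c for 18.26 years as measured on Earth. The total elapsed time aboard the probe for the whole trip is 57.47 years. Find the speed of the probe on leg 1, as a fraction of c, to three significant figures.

β = 0.617

Leg 1: speed unknown; τ_1 = 61.71/γ_1.
Leg 2: γ = 1/√(1 − 0.873²) = 1/√0.2379 = 2.050; τ_2 = 18.26/2.050 = 8.906 years.
Total proper time: τ_1 + 8.906 = 57.47, so τ_1 = 57.47 − 8.906 = 48.56 years.
γ_1 = 61.71/48.56 = 1.271; β = √(1 − 1/γ²) = √0.3807.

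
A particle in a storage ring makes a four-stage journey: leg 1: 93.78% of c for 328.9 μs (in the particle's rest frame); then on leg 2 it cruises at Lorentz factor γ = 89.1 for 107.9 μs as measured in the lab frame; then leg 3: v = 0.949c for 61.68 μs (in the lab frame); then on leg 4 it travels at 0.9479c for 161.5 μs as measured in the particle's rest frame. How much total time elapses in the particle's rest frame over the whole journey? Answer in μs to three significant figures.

τ = 511 μs

Leg 1: 328.9 μs is already measured in the particle's rest frame.
Leg 2: γ = 89.1; τ_2 = 107.9/89.10 = 1.211 μs.
Leg 3: γ = 1/√(1 − 0.949²) = 1/√0.09940 = 3.172; τ_3 = 61.68/3.172 = 19.45 μs.
Leg 4: 161.5 μs is already measured in the particle's rest frame.
Total: 328.9 + 1.211 + 19.45 + 161.5 μs.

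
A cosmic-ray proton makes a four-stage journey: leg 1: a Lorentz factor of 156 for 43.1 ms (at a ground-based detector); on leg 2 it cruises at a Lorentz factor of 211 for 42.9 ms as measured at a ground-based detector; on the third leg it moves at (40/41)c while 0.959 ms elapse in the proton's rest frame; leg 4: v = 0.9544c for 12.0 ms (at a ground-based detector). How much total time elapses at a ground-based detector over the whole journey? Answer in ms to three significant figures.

Δt = 102 ms

Leg 1: 43.1 ms is already measured at a ground-based detector.
Leg 2: 42.9 ms is already measured at a ground-based detector.
Leg 3: γ = 1/√(1 − (40/41)²) = 41/9 ≈ 4.556; Δt_3 = 4.556 × 0.959 = 4.369 ms.
Leg 4: 12.0 ms is already measured at a ground-based detector.
Total: 43.10 + 42.90 + 4.369 + 12.00 ms.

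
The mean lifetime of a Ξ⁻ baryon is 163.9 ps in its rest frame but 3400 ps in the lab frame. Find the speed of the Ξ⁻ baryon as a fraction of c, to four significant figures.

γ = Δt/τ₀ = 3400/163.9 = 20.74
β = √(1 − 1/γ²) = √(1 − 0.002324) = √0.9977

v = 0.9988c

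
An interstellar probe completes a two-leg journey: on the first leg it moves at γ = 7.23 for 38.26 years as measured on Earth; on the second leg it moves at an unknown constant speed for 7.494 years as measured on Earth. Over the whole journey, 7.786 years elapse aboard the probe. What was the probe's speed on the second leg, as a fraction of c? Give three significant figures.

β = 0.943

Leg 1: γ = 7.23; τ_1 = 38.26/7.230 = 5.292 years.
Leg 2: speed unknown; τ_2 = 7.494/γ_2.
Total proper time: 5.292 + τ_2 = 7.786, so τ_2 = 7.786 − 5.292 = 2.494 years.
γ_2 = 7.494/2.494 = 3.005; β = √(1 − 1/γ²) = √0.8892.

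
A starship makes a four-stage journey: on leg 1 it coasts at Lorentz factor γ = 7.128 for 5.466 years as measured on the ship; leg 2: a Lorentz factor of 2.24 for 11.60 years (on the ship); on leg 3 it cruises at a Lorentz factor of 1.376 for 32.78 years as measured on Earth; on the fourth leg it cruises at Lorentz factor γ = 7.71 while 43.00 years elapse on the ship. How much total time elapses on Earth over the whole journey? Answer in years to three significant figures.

Leg 1: γ = 7.128; Δt_1 = 7.128 × 5.466 = 38.96 years.
Leg 2: γ = 2.24; Δt_2 = 2.240 × 11.60 = 25.98 years.
Leg 3: 32.78 years is already measured on Earth.
Leg 4: γ = 7.71; Δt_4 = 7.710 × 43.00 = 331.5 years.
Total: 38.96 + 25.98 + 32.78 + 331.5 years.

Δt = 429 years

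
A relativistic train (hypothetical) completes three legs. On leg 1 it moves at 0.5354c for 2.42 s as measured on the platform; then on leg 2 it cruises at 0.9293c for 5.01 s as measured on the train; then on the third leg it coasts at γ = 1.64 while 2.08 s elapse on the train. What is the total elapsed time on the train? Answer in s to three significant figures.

Leg 1: γ = 1/√(1 − 0.5354²) = 1/√0.7133 = 1.184; τ_1 = 2.42/1.184 = 2.044 s.
Leg 2: 5.01 s is already measured on the train.
Leg 3: 2.08 s is already measured on the train.
Total: 2.044 + 5.010 + 2.080 s.

τ = 9.13 s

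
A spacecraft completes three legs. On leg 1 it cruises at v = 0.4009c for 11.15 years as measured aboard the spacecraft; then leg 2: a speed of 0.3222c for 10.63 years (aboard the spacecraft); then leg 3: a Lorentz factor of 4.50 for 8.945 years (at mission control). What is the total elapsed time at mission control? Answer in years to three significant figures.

Δt = 32.3 years

Leg 1: γ = 1/√(1 − 0.4009²) = 1/√0.8393 = 1.092; Δt_1 = 1.092 × 11.15 = 12.17 years.
Leg 2: γ = 1/√(1 − 0.3222²) = 1/√0.8962 = 1.056; Δt_2 = 1.056 × 10.63 = 11.23 years.
Leg 3: 8.945 years is already measured at mission control.
Total: 12.17 + 11.23 + 8.945 years.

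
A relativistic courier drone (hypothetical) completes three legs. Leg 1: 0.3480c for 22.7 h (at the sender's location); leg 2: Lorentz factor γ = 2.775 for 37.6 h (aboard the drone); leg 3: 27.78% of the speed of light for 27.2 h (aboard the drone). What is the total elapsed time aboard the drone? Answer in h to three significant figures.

Leg 1: γ = 1/√(1 − 0.3480²) = 1/√0.8789 = 1.067; τ_1 = 22.7/1.067 = 21.28 h.
Leg 2: 37.6 h is already measured aboard the drone.
Leg 3: 27.2 h is already measured aboard the drone.
Total: 21.28 + 37.60 + 27.20 h.

τ = 86.1 h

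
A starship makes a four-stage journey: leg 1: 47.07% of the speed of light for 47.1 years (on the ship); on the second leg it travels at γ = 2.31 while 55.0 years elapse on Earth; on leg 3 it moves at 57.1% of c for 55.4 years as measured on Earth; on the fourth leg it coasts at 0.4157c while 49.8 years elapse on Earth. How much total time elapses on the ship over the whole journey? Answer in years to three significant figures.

Leg 1: 47.1 years is already measured on the ship.
Leg 2: γ = 2.31; τ_2 = 55.0/2.310 = 23.81 years.
Leg 3: β = 0.571; γ = 1/√(1 − 0.571²) = 1/√0.6740 = 1.218; τ_3 = 55.4/1.218 = 45.48 years.
Leg 4: γ = 1/√(1 − 0.4157²) = 1/√0.8272 = 1.100; τ_4 = 49.8/1.100 = 45.29 years.
Total: 47.10 + 23.81 + 45.48 + 45.29 years.

τ = 162 years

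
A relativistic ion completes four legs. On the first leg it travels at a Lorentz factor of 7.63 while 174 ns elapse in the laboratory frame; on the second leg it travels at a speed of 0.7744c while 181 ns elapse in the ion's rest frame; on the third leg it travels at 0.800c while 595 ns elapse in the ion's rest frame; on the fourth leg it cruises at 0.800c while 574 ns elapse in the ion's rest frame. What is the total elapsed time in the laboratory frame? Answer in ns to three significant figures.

Leg 1: 174 ns is already measured in the laboratory frame.
Leg 2: γ = 1/√(1 − 0.7744²) = 1/√0.4003 = 1.581; Δt_2 = 1.581 × 181 = 286.1 ns.
Leg 3: γ = 1/√(1 − 0.800²) = 5/3 ≈ 1.667; Δt_3 = 1.667 × 595 = 991.7 ns.
Leg 4: γ = 1/√(1 − 0.800²) = 5/3 ≈ 1.667; Δt_4 = 1.667 × 574 = 956.7 ns.
Total: 174.0 + 286.1 + 991.7 + 956.7 ns.

Δt = 2410 ns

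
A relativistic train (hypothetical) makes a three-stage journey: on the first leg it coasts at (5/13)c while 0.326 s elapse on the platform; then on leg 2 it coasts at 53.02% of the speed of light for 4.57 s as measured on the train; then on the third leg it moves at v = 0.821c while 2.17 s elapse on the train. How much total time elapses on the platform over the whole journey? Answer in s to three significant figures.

Leg 1: 0.326 s is already measured on the platform.
Leg 2: β = 0.5302; γ = 1/√(1 − 0.5302²) = 1/√0.7189 = 1.179; Δt_2 = 1.179 × 4.57 = 5.390 s.
Leg 3: γ = 1/√(1 − 0.821²) = 1/√0.3260 = 1.752; Δt_3 = 1.752 × 2.17 = 3.801 s.
Total: 0.3260 + 5.390 + 3.801 s.

Δt = 9.52 s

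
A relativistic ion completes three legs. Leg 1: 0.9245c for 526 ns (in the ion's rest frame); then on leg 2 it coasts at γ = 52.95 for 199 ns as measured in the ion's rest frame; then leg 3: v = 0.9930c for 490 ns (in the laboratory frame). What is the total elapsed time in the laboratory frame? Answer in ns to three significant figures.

Δt = 1.24×10⁴ ns

Leg 1: γ = 1/√(1 − 0.9245²) = 1/√0.1453 = 2.623; Δt_1 = 2.623 × 526 = 1380 ns.
Leg 2: γ = 52.95; Δt_2 = 52.95 × 199 = 1.054×10⁴ ns.
Leg 3: 490 ns is already measured in the laboratory frame.
Total: 1380 + 1.054×10⁴ + 490.0 ns.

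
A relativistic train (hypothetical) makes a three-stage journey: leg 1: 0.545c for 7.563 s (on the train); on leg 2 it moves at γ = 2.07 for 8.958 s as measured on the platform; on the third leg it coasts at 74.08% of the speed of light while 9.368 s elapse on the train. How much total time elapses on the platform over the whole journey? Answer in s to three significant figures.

Leg 1: γ = 1/√(1 − 0.545²) = 1/√0.7030 = 1.193; Δt_1 = 1.193 × 7.563 = 9.020 s.
Leg 2: 8.958 s is already measured on the platform.
Leg 3: β = 0.7408; γ = 1/√(1 − 0.7408²) = 1/√0.4512 = 1.489; Δt_3 = 1.489 × 9.368 = 13.95 s.
Total: 9.020 + 8.958 + 13.95 s.

Δt = 31.9 s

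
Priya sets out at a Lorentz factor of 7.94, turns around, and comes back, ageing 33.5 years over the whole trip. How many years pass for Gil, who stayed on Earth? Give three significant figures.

γ = 7.94
Earth-frame duration is the dilated interval: Δt = γτ = 7.940 × 33.5 years.

Δt = 266 years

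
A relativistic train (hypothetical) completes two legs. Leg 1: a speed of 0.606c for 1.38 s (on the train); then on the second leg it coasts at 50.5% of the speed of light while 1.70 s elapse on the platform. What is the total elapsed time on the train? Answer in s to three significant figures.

τ = 2.85 s

Leg 1: 1.38 s is already measured on the train.
Leg 2: β = 0.505; γ = 1/√(1 − 0.505²) = 1/√0.7450 = 1.159; τ_2 = 1.70/1.159 = 1.467 s.
Total: 1.380 + 1.467 s.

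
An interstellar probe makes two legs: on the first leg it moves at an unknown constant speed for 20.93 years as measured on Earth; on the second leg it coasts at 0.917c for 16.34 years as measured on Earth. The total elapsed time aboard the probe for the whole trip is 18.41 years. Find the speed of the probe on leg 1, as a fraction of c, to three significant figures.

Leg 1: speed unknown; τ_1 = 20.93/γ_1.
Leg 2: γ = 1/√(1 − 0.917²) = 1/√0.1591 = 2.507; τ_2 = 16.34/2.507 = 6.518 years.
Total proper time: τ_1 + 6.518 = 18.41, so τ_1 = 18.41 − 6.518 = 11.89 years.
γ_1 = 20.93/11.89 = 1.760; β = √(1 − 1/γ²) = √0.6772.

β = 0.823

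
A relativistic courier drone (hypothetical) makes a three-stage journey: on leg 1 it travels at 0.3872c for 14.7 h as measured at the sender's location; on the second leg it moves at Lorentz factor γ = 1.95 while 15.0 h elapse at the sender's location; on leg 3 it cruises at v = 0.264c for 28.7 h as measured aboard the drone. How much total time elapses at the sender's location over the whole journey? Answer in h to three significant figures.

Leg 1: 14.7 h is already measured at the sender's location.
Leg 2: 15.0 h is already measured at the sender's location.
Leg 3: γ = 1/√(1 − 0.264²) = 1/√0.9303 = 1.037; Δt_3 = 1.037 × 28.7 = 29.76 h.
Total: 14.70 + 15.00 + 29.76 h.

Δt = 59.5 h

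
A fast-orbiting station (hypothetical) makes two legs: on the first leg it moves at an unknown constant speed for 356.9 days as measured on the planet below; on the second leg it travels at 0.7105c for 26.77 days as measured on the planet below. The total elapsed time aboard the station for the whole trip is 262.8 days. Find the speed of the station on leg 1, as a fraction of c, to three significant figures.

β = 0.730

Leg 1: speed unknown; τ_1 = 356.9/γ_1.
Leg 2: γ = 1/√(1 − 0.7105²) = 1/√0.4952 = 1.421; τ_2 = 26.77/1.421 = 18.84 days.
Total proper time: τ_1 + 18.84 = 262.8, so τ_1 = 262.8 − 18.84 = 244.0 days.
γ_1 = 356.9/244.0 = 1.463; β = √(1 − 1/γ²) = √0.5327.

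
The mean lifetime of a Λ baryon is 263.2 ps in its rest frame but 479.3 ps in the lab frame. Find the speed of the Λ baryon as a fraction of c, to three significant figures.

v = 0.836c

γ = Δt/τ₀ = 479.3/263.2 = 1.821
β = √(1 − 1/γ²) = √(1 − 0.3015) = √0.6985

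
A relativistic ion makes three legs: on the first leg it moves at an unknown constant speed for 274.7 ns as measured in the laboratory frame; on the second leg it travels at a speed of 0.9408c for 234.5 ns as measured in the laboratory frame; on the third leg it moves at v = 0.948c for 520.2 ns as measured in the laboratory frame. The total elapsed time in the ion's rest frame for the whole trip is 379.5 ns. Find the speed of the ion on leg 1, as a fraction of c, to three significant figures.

β = 0.872

Leg 1: speed unknown; τ_1 = 274.7/γ_1.
Leg 2: γ = 1/√(1 − 0.9408²) = 1/√0.1149 = 2.950; τ_2 = 234.5/2.950 = 79.49 ns.
Leg 3: γ = 1/√(1 − 0.948²) = 1/√0.1013 = 3.142; τ_3 = 520.2/3.142 = 165.6 ns.
Total proper time: τ_1 + 79.49 + 165.6 = 379.5, so τ_1 = 379.5 − 245.1 = 134.4 ns.
γ_1 = 274.7/134.4 = 2.043; β = √(1 − 1/γ²) = √0.7604.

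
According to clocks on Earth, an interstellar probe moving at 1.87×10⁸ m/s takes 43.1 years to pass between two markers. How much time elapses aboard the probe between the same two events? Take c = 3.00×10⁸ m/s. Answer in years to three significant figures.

β = 1.87×10⁸/3.00×10⁸ = 0.6233; γ = 1/√(1 − 0.6233²) = 1.279
The interval measured on Earth is the dilated one; the clock aboard the probe measures the proper time τ = Δt/γ = 43.1/1.279 years.

τ = 33.7 years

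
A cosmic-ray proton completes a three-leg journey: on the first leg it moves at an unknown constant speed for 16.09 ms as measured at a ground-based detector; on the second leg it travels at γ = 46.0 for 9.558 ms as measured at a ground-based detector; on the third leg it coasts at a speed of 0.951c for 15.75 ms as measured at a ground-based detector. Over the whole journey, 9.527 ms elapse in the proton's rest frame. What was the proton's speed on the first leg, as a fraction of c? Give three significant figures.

β = 0.961

Leg 1: speed unknown; τ_1 = 16.09/γ_1.
Leg 2: γ = 46.0; τ_2 = 9.558/46.00 = 0.2078 ms.
Leg 3: γ = 1/√(1 − 0.951²) = 1/√0.09560 = 3.234; τ_3 = 15.75/3.234 = 4.870 ms.
Total proper time: τ_1 + 0.2078 + 4.870 = 9.527, so τ_1 = 9.527 − 5.078 = 4.449 ms.
γ_1 = 16.09/4.449 = 3.616; β = √(1 − 1/γ²) = √0.9235.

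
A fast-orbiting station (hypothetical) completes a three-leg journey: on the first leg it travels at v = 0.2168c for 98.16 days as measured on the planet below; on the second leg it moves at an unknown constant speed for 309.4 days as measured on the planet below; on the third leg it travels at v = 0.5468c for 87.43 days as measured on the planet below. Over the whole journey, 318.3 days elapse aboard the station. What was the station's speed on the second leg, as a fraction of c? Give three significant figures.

β = 0.876

Leg 1: γ = 1/√(1 − 0.2168²) = 1/√0.9530 = 1.024; τ_1 = 98.16/1.024 = 95.83 days.
Leg 2: speed unknown; τ_2 = 309.4/γ_2.
Leg 3: γ = 1/√(1 − 0.5468²) = 1/√0.7010 = 1.194; τ_3 = 87.43/1.194 = 73.20 days.
Total proper time: 95.83 + τ_2 + 73.20 = 318.3, so τ_2 = 318.3 − 169.0 = 149.3 days.
γ_2 = 309.4/149.3 = 2.073; β = √(1 − 1/γ²) = √0.7672.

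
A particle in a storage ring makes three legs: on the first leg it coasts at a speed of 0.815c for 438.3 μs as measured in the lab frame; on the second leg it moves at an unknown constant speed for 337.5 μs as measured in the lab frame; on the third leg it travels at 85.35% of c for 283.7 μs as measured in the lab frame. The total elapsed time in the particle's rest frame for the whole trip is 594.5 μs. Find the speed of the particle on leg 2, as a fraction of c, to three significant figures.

Leg 1: γ = 1/√(1 − 0.815²) = 1/√0.3358 = 1.726; τ_1 = 438.3/1.726 = 254.0 μs.
Leg 2: speed unknown; τ_2 = 337.5/γ_2.
Leg 3: β = 0.8535; γ = 1/√(1 − 0.8535²) = 1/√0.2715 = 1.919; τ_3 = 283.7/1.919 = 147.8 μs.
Total proper time: 254.0 + τ_2 + 147.8 = 594.5, so τ_2 = 594.5 − 401.8 = 192.7 μs.
γ_2 = 337.5/192.7 = 1.752; β = √(1 − 1/γ²) = √0.6740.

β = 0.821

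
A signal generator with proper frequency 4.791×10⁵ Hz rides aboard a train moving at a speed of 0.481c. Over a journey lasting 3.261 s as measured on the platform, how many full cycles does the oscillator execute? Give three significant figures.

N = 1.37×10⁶

γ = 1/√(1 − 0.481²) = 1/√0.7686 = 1.141
The oscillator's own cycle count is N = f × τ where τ is the proper time on the train. τ = Δt/γ = 3.261/1.141 = 2.859 s = 2.859×10⁰ s.
N = 4.791×10⁵ × 2.859×10⁰ = 1.370×10⁶.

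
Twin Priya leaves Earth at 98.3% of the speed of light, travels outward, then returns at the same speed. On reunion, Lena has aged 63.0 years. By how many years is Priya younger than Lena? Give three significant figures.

Δt − τ = 51.4 years

β = 0.983; γ = 1/√(1 − 0.983²) = 1/√0.03371 = 5.446
Priya's elapsed proper time: τ = 63.0/5.446 = 11.57 years.
Age gap = Δt − τ = 63.0 − 11.57 years.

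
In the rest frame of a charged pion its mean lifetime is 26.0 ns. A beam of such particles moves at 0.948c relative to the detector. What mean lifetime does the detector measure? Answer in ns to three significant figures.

Δt = 81.7 ns

γ = 1/√(1 − 0.948²) = 1/√0.1013 = 3.142
The rest-frame lifetime is the proper time; the lab measures the dilated interval Δt = γτ₀ = 3.142 × 26.0 ns.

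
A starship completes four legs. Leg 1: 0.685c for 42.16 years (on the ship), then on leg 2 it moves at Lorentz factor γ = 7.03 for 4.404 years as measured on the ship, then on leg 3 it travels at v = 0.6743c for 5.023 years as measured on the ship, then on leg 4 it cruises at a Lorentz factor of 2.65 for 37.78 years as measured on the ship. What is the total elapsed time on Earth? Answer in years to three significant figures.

Leg 1: γ = 1/√(1 − 0.685²) = 1/√0.5308 = 1.373; Δt_1 = 1.373 × 42.16 = 57.87 years.
Leg 2: γ = 7.03; Δt_2 = 7.030 × 4.404 = 30.96 years.
Leg 3: γ = 1/√(1 − 0.6743²) = 1/√0.5453 = 1.354; Δt_3 = 1.354 × 5.023 = 6.802 years.
Leg 4: γ = 2.65; Δt_4 = 2.650 × 37.78 = 100.1 years.
Total: 57.87 + 30.96 + 6.802 + 100.1 years.

Δt = 196 years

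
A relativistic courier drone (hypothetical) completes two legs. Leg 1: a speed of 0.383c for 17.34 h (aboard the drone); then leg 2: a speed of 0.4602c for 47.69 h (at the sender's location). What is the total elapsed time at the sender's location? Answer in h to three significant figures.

Leg 1: γ = 1/√(1 − 0.383²) = 1/√0.8533 = 1.083; Δt_1 = 1.083 × 17.34 = 18.77 h.
Leg 2: 47.69 h is already measured at the sender's location.
Total: 18.77 + 47.69 h.

Δt = 66.5 h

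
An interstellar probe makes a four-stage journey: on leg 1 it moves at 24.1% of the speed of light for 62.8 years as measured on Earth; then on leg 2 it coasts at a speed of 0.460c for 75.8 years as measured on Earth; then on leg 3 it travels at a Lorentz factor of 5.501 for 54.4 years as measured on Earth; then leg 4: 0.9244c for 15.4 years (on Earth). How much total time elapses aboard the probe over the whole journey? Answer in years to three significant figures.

τ = 144 years

Leg 1: β = 0.241; γ = 1/√(1 − 0.241²) = 1/√0.9419 = 1.030; τ_1 = 62.8/1.030 = 60.95 years.
Leg 2: γ = 1/√(1 − 0.460²) = 1/√0.7884 = 1.126; τ_2 = 75.8/1.126 = 67.30 years.
Leg 3: γ = 5.501; τ_3 = 54.4/5.501 = 9.889 years.
Leg 4: γ = 1/√(1 − 0.9244²) = 1/√0.1455 = 2.622; τ_4 = 15.4/2.622 = 5.874 years.
Total: 60.95 + 67.30 + 9.889 + 5.874 years.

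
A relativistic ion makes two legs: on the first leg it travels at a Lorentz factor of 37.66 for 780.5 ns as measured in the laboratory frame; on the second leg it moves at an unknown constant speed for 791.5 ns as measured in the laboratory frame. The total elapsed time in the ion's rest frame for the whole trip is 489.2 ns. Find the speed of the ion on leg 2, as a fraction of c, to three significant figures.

Leg 1: γ = 37.66; τ_1 = 780.5/37.66 = 20.72 ns.
Leg 2: speed unknown; τ_2 = 791.5/γ_2.
Total proper time: 20.72 + τ_2 = 489.2, so τ_2 = 489.2 − 20.72 = 468.5 ns.
γ_2 = 791.5/468.5 = 1.690; β = √(1 − 1/γ²) = √0.6497.

β = 0.806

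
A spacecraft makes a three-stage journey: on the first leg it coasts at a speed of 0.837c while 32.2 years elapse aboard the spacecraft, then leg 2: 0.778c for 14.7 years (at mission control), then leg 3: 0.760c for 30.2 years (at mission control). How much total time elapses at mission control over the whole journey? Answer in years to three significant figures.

Δt = 104 years

Leg 1: γ = 1/√(1 − 0.837²) = 1/√0.2994 = 1.827; Δt_1 = 1.827 × 32.2 = 58.84 years.
Leg 2: 14.7 years is already measured at mission control.
Leg 3: 30.2 years is already measured at mission control.
Total: 58.84 + 14.70 + 30.20 years.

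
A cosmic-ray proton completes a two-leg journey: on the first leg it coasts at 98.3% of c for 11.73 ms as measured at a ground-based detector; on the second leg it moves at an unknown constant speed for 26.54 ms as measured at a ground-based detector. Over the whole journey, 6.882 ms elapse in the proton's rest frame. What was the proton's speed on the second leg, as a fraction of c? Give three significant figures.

Leg 1: β = 0.983; γ = 1/√(1 − 0.983²) = 1/√0.03371 = 5.446; τ_1 = 11.73/5.446 = 2.154 ms.
Leg 2: speed unknown; τ_2 = 26.54/γ_2.
Total proper time: 2.154 + τ_2 = 6.882, so τ_2 = 6.882 − 2.154 = 4.728 ms.
γ_2 = 26.54/4.728 = 5.613; β = √(1 − 1/γ²) = √0.9683.

β = 0.984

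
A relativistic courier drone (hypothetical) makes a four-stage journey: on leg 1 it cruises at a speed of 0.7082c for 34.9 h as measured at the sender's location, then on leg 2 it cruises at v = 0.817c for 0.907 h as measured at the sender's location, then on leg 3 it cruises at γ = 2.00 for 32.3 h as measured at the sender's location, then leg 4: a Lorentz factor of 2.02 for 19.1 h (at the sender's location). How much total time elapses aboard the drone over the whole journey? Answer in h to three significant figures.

τ = 50.8 h

Leg 1: γ = 1/√(1 − 0.7082²) = 1/√0.4985 = 1.416; τ_1 = 34.9/1.416 = 24.64 h.
Leg 2: γ = 1/√(1 − 0.817²) = 1/√0.3325 = 1.734; τ_2 = 0.907/1.734 = 0.5230 h.
Leg 3: γ = 2.00; τ_3 = 32.3/2.000 = 16.15 h.
Leg 4: γ = 2.02; τ_4 = 19.1/2.020 = 9.455 h.
Total: 24.64 + 0.5230 + 16.15 + 9.455 h.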